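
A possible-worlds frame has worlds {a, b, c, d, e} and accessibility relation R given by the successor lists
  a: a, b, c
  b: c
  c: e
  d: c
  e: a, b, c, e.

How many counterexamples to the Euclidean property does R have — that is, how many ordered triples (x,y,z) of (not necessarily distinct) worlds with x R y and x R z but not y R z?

14

Enumerating: (a,b,a), (a,b,b), (a,c,a), (a,c,b), (a,c,c), (b,c,c), (d,c,c), (e,a,e), (e,b,a), (e,b,b), (e,b,e), (e,c,a), (e,c,b), (e,c,c).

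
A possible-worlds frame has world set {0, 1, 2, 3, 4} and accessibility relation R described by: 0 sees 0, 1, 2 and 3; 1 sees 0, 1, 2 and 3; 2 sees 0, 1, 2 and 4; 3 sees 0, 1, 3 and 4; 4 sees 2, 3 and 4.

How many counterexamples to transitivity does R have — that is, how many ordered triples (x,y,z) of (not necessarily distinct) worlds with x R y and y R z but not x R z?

14

Enumerating: (0,2,4), (0,3,4), (1,2,4), (1,3,4), (2,0,3), (2,1,3), (2,4,3), (3,0,2), (3,1,2), (3,4,2), (4,2,0), (4,2,1), (4,3,0), (4,3,1).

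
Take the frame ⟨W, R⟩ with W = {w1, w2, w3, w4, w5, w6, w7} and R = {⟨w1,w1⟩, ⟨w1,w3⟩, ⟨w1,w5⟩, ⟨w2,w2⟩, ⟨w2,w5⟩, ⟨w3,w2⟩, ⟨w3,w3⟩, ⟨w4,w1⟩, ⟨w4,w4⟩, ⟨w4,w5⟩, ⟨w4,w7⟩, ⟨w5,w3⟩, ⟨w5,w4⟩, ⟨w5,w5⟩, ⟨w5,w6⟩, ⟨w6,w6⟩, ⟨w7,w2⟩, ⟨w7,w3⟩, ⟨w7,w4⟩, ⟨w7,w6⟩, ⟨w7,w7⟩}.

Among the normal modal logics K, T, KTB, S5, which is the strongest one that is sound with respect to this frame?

T

Reflexive (axiom T): yes — every world is R-related to itself.
Symmetric (axiom B): no — w1 R w3 but not w3 R w1.
Euclidean (axiom 5): no — w1 R w3 and w1 R w5, but not w3 R w5.
So F validates K, T; KTB would additionally require R to be symmetric. The strongest is T.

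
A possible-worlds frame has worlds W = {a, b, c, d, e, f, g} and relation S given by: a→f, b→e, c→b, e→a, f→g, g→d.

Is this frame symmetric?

Symmetric: no — a S f but not f S a.

No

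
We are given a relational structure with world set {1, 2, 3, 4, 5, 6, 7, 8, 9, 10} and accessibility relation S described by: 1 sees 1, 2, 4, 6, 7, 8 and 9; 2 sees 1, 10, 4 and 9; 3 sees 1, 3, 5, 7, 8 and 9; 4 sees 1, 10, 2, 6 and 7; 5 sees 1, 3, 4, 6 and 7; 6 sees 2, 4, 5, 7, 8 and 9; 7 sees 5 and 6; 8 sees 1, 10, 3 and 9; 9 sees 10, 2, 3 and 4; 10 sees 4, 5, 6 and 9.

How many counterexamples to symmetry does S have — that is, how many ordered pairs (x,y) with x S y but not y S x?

Enumerating: (1,6), (1,7), (1,9), (10,5), (10,6), (2,10), (3,1), (3,7), (4,7), (5,1), (5,4), (6,2), (6,8), (6,9), (8,10), (8,9), (9,4).

17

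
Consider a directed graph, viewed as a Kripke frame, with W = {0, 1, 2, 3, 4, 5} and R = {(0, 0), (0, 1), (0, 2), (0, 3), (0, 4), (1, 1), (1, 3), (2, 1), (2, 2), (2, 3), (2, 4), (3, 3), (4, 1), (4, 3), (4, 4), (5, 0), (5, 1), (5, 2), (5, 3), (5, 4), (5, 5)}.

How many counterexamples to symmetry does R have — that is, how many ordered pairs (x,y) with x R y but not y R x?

Enumerating: (0,1), (0,2), (0,3), (0,4), (1,3), (2,1), (2,3), (2,4), (4,1), (4,3), (5,0), (5,1), (5,2), (5,3), (5,4).

15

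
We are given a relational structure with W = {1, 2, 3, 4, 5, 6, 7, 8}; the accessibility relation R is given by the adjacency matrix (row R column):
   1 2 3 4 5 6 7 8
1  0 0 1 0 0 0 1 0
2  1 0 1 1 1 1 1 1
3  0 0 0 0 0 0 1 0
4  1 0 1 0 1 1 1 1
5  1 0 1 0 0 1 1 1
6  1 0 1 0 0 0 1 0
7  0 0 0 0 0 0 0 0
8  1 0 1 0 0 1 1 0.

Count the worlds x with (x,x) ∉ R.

8

Enumerating: 1, 2, 3, 4, 5, 6, 7, 8.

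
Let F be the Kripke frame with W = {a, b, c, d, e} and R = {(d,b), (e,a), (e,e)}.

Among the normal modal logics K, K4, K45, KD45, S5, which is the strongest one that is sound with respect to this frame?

K4

Transitive (axiom 4): yes — every two-step R-path is closed by a direct edge.
Euclidean (axiom 5): no — d R b and d R b, but not b R b.
Serial (axiom D): no — a has no R-successor.
Reflexive (axiom T): no — a is not related to itself.
So F validates K, K4; K45 would additionally require R to be Euclidean. The strongest is K4.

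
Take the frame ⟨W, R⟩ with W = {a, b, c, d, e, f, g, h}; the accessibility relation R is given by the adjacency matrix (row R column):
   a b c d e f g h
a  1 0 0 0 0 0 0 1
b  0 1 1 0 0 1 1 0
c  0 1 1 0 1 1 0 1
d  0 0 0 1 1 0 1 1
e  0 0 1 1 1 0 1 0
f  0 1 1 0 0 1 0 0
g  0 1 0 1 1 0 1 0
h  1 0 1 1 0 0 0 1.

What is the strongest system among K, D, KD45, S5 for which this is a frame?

Serial (axiom D): yes — every world has a successor (e.g. a R a).
Euclidean (axiom 5): no — b R c and b R g, but not c R g.
Transitive (axiom 4): no — a R h and h R c, but not a R c.
Reflexive (axiom T): yes — every world is R-related to itself.
So F validates K, D; KD45 would additionally require R to be Euclidean and transitive. The strongest is D.

D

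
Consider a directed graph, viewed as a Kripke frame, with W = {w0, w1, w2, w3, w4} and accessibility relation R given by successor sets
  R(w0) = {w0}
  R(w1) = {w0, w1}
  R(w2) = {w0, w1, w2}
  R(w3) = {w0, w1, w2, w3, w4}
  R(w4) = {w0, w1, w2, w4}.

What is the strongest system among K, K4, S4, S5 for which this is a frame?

S4

Transitive (axiom 4): yes — every two-step R-path is closed by a direct edge.
Reflexive (axiom T): yes — every world is R-related to itself.
Euclidean (axiom 5): no — w2 R w0 and w2 R w1, but not w0 R w1.
So F validates K, K4, S4; S5 would additionally require R to be Euclidean. The strongest is S4.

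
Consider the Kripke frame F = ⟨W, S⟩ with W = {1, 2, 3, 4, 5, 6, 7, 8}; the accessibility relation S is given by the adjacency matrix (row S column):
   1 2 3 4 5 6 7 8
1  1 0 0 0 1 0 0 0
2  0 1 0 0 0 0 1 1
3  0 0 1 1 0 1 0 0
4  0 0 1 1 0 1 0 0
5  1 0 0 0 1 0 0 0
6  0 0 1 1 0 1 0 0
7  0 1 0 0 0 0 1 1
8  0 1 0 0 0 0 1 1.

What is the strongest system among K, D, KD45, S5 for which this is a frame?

S5

Serial (axiom D): yes — every world has a successor (e.g. 1 S 1).
Euclidean (axiom 5): yes — any two successors of a common world are S-related.
Transitive (axiom 4): yes — every two-step S-path is closed by a direct edge.
Reflexive (axiom T): yes — every world is S-related to itself.
So F validates K, D, KD45, S5. The strongest is S5.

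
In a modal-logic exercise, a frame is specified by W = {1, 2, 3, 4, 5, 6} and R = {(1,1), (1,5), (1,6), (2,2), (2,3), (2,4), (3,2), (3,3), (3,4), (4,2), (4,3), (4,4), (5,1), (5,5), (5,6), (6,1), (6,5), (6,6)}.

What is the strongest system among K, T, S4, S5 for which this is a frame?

S5

Reflexive (axiom T): yes — every world is R-related to itself.
Transitive (axiom 4): yes — every two-step R-path is closed by a direct edge.
Euclidean (axiom 5): yes — any two successors of a common world are R-related.
So F validates K, T, S4, S5. The strongest is S5.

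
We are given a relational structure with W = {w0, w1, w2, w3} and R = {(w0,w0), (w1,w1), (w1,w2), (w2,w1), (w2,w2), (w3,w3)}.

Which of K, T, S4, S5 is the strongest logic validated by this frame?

S5

Reflexive (axiom T): yes — every world is R-related to itself.
Transitive (axiom 4): yes — every two-step R-path is closed by a direct edge.
Euclidean (axiom 5): yes — any two successors of a common world are R-related.
So F validates K, T, S4, S5. The strongest is S5.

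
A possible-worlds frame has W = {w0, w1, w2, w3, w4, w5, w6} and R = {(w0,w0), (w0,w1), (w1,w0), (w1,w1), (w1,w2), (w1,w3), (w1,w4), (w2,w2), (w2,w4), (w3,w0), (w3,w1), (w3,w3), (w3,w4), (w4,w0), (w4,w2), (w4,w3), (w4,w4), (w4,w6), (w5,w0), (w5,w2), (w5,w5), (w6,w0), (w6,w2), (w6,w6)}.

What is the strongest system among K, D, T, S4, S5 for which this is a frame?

Serial (axiom D): yes — every world has a successor (e.g. w0 R w0).
Reflexive (axiom T): yes — every world is R-related to itself.
Transitive (axiom 4): no — w0 R w1 and w1 R w2, but not w0 R w2.
Euclidean (axiom 5): no — w1 R w0 and w1 R w2, but not w0 R w2.
So F validates K, D, T; S4 would additionally require R to be transitive. The strongest is T.

T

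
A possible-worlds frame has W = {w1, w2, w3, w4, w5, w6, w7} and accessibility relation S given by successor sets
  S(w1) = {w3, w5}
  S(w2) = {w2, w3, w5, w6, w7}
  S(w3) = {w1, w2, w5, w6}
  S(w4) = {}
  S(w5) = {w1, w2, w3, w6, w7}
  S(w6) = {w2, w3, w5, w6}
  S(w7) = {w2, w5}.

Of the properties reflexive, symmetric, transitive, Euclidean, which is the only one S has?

Reflexive: no — w1 is not related to itself.
Symmetric: yes — every pair in S has its reverse in S.
Transitive: no — w1 S w3 and w3 S w2, but not w1 S w2.
Euclidean: no — w2 S w3 and w2 S w7, but not w3 S w7.
Only symmetric holds.

symmetric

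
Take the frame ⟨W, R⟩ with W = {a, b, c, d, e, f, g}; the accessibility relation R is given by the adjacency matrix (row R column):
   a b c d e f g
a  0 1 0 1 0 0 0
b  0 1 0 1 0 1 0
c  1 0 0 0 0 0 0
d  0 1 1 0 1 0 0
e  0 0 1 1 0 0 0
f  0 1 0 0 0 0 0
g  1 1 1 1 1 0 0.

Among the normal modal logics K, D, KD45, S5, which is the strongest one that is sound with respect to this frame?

Serial (axiom D): yes — every world has a successor (e.g. a R b).
Euclidean (axiom 5): no — b R d and b R f, but not d R f.
Transitive (axiom 4): no — a R b and b R f, but not a R f.
Reflexive (axiom T): no — a is not related to itself.
So F validates K, D; KD45 would additionally require R to be Euclidean and transitive. The strongest is D.

D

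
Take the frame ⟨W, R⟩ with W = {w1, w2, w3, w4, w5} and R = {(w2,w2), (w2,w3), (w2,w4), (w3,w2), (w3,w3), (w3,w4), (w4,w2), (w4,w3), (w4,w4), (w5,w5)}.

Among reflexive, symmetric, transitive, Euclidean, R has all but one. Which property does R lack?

reflexive

Reflexive: no — w1 is not related to itself.
Symmetric: yes — every pair in R has its reverse in R.
Transitive: yes — every two-step R-path is closed by a direct edge.
Euclidean: yes — any two successors of a common world are R-related.
Only reflexive fails.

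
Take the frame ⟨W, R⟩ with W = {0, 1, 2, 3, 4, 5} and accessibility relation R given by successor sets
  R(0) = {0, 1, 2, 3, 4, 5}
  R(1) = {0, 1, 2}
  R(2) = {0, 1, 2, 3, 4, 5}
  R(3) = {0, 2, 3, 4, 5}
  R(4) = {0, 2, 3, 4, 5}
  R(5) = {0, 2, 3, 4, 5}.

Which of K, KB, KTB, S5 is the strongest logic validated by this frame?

KTB

Symmetric (axiom B): yes — every pair in R has its reverse in R.
Reflexive (axiom T): yes — every world is R-related to itself.
Euclidean (axiom 5): no — 0 R 1 and 0 R 3, but not 1 R 3.
So F validates K, KB, KTB; S5 would additionally require R to be Euclidean. The strongest is KTB.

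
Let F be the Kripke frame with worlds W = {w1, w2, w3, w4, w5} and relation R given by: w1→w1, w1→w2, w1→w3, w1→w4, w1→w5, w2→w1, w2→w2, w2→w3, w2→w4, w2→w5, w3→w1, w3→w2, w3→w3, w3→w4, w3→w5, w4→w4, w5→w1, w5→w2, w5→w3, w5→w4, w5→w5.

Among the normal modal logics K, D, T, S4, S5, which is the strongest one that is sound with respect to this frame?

Serial (axiom D): yes — every world has a successor (e.g. w1 R w1).
Reflexive (axiom T): yes — every world is R-related to itself.
Transitive (axiom 4): yes — every two-step R-path is closed by a direct edge.
Euclidean (axiom 5): no — w1 R w4 and w1 R w2, but not w4 R w2.
So F validates K, D, T, S4; S5 would additionally require R to be Euclidean. The strongest is S4.

S4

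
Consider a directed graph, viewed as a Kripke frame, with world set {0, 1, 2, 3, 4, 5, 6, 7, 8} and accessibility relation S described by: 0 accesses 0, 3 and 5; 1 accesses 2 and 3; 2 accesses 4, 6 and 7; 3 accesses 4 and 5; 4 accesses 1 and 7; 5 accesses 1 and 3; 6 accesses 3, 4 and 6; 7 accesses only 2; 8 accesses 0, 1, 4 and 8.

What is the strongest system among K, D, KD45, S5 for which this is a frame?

D

Serial (axiom D): yes — every world has a successor (e.g. 0 S 0).
Euclidean (axiom 5): no — 1 S 2 and 1 S 3, but not 2 S 3.
Transitive (axiom 4): no — 0 S 3 and 3 S 4, but not 0 S 4.
Reflexive (axiom T): no — 1 is not related to itself.
So F validates K, D; KD45 would additionally require S to be Euclidean and transitive. The strongest is D.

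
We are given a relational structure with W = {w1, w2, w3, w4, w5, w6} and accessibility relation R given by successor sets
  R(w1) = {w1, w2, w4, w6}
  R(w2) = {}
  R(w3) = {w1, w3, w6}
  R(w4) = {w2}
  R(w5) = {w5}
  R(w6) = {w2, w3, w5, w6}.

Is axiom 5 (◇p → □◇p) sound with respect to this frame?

No

By correspondence theory, 5 is valid on a frame iff R is Euclidean.
Euclidean: no — w1 R w2 and w1 R w4, but not w2 R w4.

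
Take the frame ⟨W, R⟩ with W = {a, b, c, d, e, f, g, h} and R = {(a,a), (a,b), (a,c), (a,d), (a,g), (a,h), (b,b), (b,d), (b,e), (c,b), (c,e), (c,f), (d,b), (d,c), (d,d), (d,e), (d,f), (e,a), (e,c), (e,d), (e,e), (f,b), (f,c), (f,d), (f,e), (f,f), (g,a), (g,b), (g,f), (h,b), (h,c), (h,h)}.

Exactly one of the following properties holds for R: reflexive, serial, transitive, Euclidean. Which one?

serial

Reflexive: no — c is not related to itself.
Serial: yes — every world has a successor (e.g. a R a).
Transitive: no — a R b and b R e, but not a R e.
Euclidean: no — a R b and a R c, but not b R c.
Only serial holds.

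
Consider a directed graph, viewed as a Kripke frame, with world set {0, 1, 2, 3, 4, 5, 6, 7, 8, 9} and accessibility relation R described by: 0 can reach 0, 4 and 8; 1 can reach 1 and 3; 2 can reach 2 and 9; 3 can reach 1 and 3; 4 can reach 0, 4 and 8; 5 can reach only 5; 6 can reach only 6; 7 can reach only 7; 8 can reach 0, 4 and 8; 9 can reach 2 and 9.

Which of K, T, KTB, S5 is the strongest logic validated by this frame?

S5

Reflexive (axiom T): yes — every world is R-related to itself.
Symmetric (axiom B): yes — every pair in R has its reverse in R.
Euclidean (axiom 5): yes — any two successors of a common world are R-related.
So F validates K, T, KTB, S5. The strongest is S5.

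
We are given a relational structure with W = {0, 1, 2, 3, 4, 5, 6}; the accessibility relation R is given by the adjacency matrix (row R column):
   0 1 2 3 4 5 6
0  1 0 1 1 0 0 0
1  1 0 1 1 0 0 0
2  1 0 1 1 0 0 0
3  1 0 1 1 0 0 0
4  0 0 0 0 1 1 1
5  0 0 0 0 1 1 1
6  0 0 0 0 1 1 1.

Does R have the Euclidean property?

Yes

Euclidean: yes — any two successors of a common world are R-related.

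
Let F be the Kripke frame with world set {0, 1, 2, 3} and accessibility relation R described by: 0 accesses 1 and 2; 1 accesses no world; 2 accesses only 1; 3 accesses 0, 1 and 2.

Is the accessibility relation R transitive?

Transitive: yes — every two-step R-path is closed by a direct edge.

Yes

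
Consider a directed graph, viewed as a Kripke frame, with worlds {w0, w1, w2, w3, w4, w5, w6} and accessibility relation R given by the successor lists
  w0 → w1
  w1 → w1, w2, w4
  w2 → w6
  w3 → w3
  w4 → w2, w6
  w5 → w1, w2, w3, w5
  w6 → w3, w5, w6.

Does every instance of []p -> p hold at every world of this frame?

Axiom T corresponds to the accessibility relation being reflexive.
Reflexive: no — w0 is not related to itself.

No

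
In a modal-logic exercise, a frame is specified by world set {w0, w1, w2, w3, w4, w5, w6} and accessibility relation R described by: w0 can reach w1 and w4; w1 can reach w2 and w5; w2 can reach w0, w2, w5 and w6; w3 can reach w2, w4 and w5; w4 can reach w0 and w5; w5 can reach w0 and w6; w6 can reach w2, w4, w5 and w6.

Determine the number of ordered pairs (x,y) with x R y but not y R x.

11

Enumerating: (w0,w1), (w1,w2), (w1,w5), (w2,w0), (w2,w5), (w3,w2), (w3,w4), (w3,w5), (w4,w5), (w5,w0), (w6,w4).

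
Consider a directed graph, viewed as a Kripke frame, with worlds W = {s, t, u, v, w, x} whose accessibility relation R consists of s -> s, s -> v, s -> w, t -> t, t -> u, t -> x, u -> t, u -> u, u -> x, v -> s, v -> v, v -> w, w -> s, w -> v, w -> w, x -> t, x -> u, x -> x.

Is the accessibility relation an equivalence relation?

Reflexive: yes — every world is R-related to itself.
Symmetric: yes — every pair in R has its reverse in R.
Transitive: yes — every two-step R-path is closed by a direct edge.
So R is an equivalence relation.

Yes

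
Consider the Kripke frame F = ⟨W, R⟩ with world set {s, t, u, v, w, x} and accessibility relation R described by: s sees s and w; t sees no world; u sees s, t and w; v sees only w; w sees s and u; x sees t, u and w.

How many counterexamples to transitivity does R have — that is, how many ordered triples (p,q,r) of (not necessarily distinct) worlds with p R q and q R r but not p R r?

9

Enumerating: (s,w,u), (u,w,u), (v,w,s), (v,w,u), (w,s,w), (w,u,t), (w,u,w), (x,u,s), (x,w,s).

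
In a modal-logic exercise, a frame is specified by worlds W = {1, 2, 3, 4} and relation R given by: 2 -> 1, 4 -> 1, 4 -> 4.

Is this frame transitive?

Transitive: yes — every two-step R-path is closed by a direct edge.

Yes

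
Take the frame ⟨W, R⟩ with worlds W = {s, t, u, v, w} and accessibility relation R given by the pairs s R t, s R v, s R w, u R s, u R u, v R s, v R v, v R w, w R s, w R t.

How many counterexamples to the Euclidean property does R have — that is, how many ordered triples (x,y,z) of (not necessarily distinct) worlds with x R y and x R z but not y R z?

Enumerating: (s,t,t), (s,t,v), (s,t,w), (s,v,t), (s,w,v), (s,w,w), (u,s,s), (u,s,u), (v,s,s), (v,w,v), (v,w,w), (w,s,s), (w,t,s), (w,t,t).

14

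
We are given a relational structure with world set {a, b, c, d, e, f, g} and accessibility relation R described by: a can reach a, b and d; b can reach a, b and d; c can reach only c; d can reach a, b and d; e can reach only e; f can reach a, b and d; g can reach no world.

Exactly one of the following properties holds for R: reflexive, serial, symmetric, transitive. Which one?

Reflexive: no — f is not related to itself.
Serial: no — g has no R-successor.
Symmetric: no — f R a but not a R f.
Transitive: yes — every two-step R-path is closed by a direct edge.
Only transitive holds.

transitive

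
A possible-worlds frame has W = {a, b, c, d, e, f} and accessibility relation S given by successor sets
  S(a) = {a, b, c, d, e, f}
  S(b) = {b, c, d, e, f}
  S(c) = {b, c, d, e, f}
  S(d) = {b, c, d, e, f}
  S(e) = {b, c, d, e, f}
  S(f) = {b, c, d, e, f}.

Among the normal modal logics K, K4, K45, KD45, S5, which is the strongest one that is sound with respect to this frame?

K4

Transitive (axiom 4): yes — every two-step S-path is closed by a direct edge.
Euclidean (axiom 5): no — a S b and a S a, but not b S a.
Serial (axiom D): yes — every world has a successor (e.g. a S a).
Reflexive (axiom T): yes — every world is S-related to itself.
So F validates K, K4; K45 would additionally require S to be Euclidean. The strongest is K4.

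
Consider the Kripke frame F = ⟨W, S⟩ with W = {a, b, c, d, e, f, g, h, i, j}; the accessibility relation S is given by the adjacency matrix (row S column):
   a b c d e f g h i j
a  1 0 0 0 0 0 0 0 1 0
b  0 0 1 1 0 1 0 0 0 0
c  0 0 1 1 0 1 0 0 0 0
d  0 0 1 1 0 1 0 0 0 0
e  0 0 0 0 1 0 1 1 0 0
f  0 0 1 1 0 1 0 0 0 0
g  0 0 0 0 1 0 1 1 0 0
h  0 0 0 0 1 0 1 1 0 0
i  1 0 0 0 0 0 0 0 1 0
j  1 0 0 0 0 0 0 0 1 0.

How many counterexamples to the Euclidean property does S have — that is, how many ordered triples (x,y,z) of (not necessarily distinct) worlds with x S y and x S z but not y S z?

0

S is Euclidean; there are no such tuples.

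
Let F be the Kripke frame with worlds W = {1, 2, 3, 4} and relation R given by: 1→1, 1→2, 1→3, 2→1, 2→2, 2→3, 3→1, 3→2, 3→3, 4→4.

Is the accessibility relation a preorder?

Reflexive: yes — every world is R-related to itself.
Transitive: yes — every two-step R-path is closed by a direct edge.
So R is a preorder.

Yes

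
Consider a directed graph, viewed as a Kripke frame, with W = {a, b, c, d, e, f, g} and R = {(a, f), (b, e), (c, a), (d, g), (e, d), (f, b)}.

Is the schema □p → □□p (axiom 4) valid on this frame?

No

The schema 4 characterises exactly the transitive frames.
Transitive: no — a R f and f R b, but not a R b.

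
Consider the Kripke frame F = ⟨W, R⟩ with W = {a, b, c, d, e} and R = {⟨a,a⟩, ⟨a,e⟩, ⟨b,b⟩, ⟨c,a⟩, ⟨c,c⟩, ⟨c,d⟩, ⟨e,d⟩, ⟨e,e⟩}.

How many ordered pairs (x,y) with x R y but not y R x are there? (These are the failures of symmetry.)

4

Enumerating: (a,e), (c,a), (c,d), (e,d).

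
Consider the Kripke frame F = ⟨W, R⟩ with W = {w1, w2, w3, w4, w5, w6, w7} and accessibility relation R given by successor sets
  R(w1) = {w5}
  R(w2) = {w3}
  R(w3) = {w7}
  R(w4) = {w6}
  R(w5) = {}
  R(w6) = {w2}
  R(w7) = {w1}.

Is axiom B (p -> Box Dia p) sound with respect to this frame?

By correspondence theory, B is valid on a frame iff R is symmetric.
Symmetric: no — w1 R w5 but not w5 R w1.

No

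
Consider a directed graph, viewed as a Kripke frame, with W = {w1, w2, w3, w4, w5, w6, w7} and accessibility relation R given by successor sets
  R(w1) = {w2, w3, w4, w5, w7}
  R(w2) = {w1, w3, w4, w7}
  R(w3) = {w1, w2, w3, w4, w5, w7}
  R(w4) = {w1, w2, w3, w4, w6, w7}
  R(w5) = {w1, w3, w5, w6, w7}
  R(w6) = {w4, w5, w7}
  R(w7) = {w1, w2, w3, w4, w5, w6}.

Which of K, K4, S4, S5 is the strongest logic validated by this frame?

Transitive (axiom 4): no — w1 R w4 and w4 R w6, but not w1 R w6.
Reflexive (axiom T): no — w1 is not related to itself.
Euclidean (axiom 5): no — w1 R w2 and w1 R w5, but not w2 R w5.
So F validates K; K4 would additionally require R to be transitive. The strongest is K.

K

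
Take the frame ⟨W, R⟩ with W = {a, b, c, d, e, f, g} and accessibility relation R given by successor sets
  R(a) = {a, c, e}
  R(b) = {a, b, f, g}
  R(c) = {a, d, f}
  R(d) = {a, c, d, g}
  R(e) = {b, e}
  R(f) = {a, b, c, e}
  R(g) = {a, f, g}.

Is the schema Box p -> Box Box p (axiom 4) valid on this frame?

No

The schema 4 characterises exactly the transitive frames.
Transitive: no — a R c and c R d, but not a R d.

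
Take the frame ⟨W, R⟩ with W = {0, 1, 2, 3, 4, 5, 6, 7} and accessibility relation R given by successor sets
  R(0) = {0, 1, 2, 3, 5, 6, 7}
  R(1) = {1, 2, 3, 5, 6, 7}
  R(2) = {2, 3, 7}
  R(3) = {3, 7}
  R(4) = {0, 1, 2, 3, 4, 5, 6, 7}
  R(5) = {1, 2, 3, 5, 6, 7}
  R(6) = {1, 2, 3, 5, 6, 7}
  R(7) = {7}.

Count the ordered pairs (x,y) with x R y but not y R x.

25

Enumerating: (0,1), (0,2), (0,3), (0,5), (0,6), (0,7), (1,2), (1,3), (1,7), (2,3), (2,7), (3,7), … and 13 more.
Total: 25.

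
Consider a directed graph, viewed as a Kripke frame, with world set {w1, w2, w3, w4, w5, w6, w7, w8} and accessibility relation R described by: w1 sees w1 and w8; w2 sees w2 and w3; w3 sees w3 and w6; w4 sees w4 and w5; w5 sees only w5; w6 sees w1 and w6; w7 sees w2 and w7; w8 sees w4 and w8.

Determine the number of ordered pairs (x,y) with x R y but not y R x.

Enumerating: (w1,w8), (w2,w3), (w3,w6), (w4,w5), (w6,w1), (w7,w2), (w8,w4).

7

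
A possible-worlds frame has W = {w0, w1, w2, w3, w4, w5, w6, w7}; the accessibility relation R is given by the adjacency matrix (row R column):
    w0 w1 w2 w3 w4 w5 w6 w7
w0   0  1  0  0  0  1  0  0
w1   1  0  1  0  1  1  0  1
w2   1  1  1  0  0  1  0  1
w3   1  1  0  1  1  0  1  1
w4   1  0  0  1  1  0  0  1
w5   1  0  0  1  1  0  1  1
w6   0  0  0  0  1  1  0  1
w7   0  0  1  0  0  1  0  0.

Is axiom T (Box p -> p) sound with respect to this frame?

No

By correspondence theory, T is valid on a frame iff R is reflexive.
Reflexive: no — w0 is not related to itself.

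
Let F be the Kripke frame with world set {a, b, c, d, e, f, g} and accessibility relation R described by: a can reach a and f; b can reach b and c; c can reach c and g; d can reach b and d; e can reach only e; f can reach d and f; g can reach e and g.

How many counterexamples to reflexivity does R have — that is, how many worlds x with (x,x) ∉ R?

0

R is reflexive; there are no such worlds.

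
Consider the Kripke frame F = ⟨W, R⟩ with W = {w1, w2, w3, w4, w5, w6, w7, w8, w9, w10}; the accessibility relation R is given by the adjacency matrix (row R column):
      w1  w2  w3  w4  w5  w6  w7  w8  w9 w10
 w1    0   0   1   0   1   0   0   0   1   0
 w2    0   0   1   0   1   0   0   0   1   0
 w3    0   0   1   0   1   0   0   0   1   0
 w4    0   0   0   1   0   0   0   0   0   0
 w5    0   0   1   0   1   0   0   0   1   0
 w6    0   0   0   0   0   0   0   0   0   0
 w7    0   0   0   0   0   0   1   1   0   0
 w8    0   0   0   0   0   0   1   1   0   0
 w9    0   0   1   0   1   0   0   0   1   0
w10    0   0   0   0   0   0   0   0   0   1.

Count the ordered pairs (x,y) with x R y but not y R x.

Enumerating: (w1,w3), (w1,w5), (w1,w9), (w2,w3), (w2,w5), (w2,w9).

6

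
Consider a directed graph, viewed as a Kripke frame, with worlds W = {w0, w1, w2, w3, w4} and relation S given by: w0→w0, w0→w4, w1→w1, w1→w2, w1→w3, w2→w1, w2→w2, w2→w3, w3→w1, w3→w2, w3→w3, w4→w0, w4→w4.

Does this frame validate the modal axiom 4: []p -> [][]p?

Axiom 4 corresponds to the accessibility relation being transitive.
Transitive: yes — every two-step S-path is closed by a direct edge.

Yes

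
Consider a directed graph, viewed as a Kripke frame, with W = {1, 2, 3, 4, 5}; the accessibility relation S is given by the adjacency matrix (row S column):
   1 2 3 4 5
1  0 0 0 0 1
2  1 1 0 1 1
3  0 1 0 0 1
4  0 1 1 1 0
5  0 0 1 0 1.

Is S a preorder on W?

No

Reflexive: no — 1 is not related to itself.
Transitive: no — 1 S 5 and 5 S 3, but not 1 S 3.
So S is not a preorder.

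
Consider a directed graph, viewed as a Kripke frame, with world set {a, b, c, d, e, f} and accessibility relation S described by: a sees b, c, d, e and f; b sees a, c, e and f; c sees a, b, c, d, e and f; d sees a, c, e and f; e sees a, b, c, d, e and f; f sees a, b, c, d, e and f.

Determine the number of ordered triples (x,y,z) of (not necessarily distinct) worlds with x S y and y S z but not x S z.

21

Enumerating: (a,b,a), (a,c,a), (a,d,a), (a,e,a), (a,f,a), (b,a,b), (b,a,d), (b,c,b), (b,c,d), (b,e,b), (b,e,d), (b,f,b), … and 9 more.
Total: 21.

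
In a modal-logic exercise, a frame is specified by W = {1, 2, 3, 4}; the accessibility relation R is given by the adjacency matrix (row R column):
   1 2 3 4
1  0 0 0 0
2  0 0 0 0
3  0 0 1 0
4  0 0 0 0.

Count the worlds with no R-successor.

3

Enumerating: 1, 2, 4.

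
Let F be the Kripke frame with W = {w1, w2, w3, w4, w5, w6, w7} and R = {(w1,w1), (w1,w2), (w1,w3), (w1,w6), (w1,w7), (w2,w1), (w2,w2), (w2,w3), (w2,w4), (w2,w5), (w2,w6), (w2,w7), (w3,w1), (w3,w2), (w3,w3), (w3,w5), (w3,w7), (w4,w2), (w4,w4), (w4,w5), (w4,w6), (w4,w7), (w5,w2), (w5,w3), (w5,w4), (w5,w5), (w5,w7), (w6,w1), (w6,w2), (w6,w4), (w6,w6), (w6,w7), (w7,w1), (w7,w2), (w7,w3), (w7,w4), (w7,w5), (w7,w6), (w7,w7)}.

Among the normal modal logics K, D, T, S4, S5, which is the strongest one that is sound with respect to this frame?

Serial (axiom D): yes — every world has a successor (e.g. w1 R w1).
Reflexive (axiom T): yes — every world is R-related to itself.
Transitive (axiom 4): no — w1 R w2 and w2 R w4, but not w1 R w4.
Euclidean (axiom 5): no — w1 R w3 and w1 R w6, but not w3 R w6.
So F validates K, D, T; S4 would additionally require R to be transitive. The strongest is T.

T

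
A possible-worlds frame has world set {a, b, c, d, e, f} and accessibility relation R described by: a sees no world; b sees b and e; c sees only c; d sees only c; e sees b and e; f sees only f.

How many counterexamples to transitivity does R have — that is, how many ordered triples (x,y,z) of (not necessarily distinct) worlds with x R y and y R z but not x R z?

R is transitive; there are no such tuples.

0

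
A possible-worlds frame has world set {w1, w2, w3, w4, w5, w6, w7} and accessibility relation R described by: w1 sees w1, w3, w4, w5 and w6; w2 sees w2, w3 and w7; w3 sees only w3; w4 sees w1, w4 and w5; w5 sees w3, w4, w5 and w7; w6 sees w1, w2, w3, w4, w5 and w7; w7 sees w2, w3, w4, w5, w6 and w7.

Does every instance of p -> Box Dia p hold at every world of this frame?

No

The schema B characterises exactly the symmetric frames.
Symmetric: no — w1 R w3 but not w3 R w1.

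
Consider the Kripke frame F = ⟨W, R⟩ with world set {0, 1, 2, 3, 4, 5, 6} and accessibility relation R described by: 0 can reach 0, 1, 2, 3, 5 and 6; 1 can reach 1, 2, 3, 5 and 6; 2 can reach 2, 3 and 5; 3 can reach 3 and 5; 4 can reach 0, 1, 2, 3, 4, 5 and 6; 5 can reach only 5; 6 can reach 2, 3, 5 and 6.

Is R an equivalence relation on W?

No

Reflexive: yes — every world is R-related to itself.
Symmetric: no — 0 R 1 but not 1 R 0.
Transitive: yes — every two-step R-path is closed by a direct edge.
So R is not an equivalence relation.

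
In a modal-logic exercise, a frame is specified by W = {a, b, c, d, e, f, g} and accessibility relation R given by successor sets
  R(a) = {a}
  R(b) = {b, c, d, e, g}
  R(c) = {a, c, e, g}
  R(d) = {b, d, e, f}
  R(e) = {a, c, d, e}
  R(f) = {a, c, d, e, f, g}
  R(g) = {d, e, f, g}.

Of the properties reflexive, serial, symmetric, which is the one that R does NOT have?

Reflexive: yes — every world is R-related to itself.
Serial: yes — every world has a successor (e.g. a R a).
Symmetric: no — b R c but not c R b.
Only symmetric fails.

symmetric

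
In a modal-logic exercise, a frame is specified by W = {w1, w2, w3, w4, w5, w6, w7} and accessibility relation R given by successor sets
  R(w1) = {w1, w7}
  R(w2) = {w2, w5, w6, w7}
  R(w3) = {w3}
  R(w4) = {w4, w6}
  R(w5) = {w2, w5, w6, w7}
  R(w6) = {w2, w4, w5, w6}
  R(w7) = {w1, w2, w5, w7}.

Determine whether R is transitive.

No

Transitive: no — w1 R w7 and w7 R w2, but not w1 R w2.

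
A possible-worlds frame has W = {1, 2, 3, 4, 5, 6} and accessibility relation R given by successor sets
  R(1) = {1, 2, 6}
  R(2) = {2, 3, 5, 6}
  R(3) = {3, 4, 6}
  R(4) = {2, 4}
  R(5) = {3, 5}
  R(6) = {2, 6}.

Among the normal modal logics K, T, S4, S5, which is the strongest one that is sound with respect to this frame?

Reflexive (axiom T): yes — every world is R-related to itself.
Transitive (axiom 4): no — 1 R 2 and 2 R 3, but not 1 R 3.
Euclidean (axiom 5): no — 2 R 3 and 2 R 5, but not 3 R 5.
So F validates K, T; S4 would additionally require R to be transitive. The strongest is T.

T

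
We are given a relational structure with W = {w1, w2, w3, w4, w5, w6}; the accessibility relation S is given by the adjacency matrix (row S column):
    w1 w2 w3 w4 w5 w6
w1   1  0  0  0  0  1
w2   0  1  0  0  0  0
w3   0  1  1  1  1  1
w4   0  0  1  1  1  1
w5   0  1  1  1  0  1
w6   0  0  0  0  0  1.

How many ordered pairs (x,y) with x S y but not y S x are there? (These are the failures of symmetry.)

Enumerating: (w1,w6), (w3,w2), (w3,w6), (w4,w6), (w5,w2), (w5,w6).

6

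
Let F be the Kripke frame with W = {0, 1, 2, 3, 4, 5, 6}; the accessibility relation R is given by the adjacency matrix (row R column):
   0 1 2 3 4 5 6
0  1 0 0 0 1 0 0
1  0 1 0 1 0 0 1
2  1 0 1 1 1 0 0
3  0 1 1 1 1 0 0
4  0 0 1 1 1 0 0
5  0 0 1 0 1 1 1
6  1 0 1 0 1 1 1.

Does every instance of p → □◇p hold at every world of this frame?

The schema B characterises exactly the symmetric frames.
Symmetric: no — 0 R 4 but not 4 R 0.

No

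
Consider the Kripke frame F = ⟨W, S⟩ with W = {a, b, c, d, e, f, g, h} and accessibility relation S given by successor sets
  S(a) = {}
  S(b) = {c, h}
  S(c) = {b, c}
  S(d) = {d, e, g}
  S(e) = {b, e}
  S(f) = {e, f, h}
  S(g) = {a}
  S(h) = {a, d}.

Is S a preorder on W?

No

Reflexive: no — a is not related to itself.
Transitive: no — b S h and h S a, but not b S a.
So S is not a preorder.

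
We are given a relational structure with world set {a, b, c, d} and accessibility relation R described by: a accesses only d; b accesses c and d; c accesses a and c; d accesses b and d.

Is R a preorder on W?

No

Reflexive: no — a is not related to itself.
Transitive: no — a R d and d R b, but not a R b.
So R is not a preorder.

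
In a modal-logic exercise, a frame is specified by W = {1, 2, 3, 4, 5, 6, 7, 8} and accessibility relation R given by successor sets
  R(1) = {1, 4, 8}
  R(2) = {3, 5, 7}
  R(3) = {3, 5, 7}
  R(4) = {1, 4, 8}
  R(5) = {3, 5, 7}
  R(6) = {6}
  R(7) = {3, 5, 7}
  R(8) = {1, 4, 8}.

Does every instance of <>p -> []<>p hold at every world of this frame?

Axiom 5 corresponds to the accessibility relation being Euclidean.
Euclidean: yes — any two successors of a common world are R-related.

Yes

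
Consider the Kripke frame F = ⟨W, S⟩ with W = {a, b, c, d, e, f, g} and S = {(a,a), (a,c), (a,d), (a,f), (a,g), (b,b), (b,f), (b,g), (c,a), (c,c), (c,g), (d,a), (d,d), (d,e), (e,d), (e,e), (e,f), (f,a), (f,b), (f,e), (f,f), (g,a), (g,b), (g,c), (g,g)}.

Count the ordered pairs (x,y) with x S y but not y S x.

0

S is symmetric; there are no such tuples.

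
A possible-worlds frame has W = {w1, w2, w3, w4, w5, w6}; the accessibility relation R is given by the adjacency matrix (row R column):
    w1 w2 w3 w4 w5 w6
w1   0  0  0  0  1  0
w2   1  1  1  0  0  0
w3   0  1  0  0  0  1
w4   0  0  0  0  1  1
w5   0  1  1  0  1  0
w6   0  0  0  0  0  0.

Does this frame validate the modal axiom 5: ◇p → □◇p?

No

Axiom 5 corresponds to the accessibility relation being Euclidean.
Euclidean: no — w2 R w1 and w2 R w3, but not w1 R w3.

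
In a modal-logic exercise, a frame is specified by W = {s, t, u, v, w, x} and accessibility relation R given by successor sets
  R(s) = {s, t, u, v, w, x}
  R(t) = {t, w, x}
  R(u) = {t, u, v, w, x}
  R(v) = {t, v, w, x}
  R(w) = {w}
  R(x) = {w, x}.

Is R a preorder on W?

Reflexive: yes — every world is R-related to itself.
Transitive: yes — every two-step R-path is closed by a direct edge.
So R is a preorder.

Yes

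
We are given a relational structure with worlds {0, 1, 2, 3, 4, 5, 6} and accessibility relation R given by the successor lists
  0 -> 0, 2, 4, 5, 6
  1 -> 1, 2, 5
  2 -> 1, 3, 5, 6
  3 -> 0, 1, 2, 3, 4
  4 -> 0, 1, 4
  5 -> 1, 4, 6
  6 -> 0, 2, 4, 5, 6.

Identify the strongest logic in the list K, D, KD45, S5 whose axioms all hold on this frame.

Serial (axiom D): yes — every world has a successor (e.g. 0 R 0).
Euclidean (axiom 5): no — 0 R 2 and 0 R 4, but not 2 R 4.
Transitive (axiom 4): no — 0 R 2 and 2 R 1, but not 0 R 1.
Reflexive (axiom T): no — 2 is not related to itself.
So F validates K, D; KD45 would additionally require R to be Euclidean and transitive. The strongest is D.

D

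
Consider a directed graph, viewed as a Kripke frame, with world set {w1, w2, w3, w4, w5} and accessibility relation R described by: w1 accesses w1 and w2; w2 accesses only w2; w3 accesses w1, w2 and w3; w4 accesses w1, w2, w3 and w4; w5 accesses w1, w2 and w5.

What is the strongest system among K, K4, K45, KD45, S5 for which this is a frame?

Transitive (axiom 4): yes — every two-step R-path is closed by a direct edge.
Euclidean (axiom 5): no — w3 R w2 and w3 R w1, but not w2 R w1.
Serial (axiom D): yes — every world has a successor (e.g. w1 R w1).
Reflexive (axiom T): yes — every world is R-related to itself.
So F validates K, K4; K45 would additionally require R to be Euclidean. The strongest is K4.

K4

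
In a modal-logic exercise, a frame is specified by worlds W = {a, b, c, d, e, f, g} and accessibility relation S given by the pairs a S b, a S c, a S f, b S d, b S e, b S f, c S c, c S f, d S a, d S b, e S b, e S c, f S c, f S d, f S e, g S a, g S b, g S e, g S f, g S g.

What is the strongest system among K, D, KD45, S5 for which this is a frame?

Serial (axiom D): yes — every world has a successor (e.g. a S b).
Euclidean (axiom 5): no — a S b and a S c, but not b S c.
Transitive (axiom 4): no — a S b and b S d, but not a S d.
Reflexive (axiom T): no — a is not related to itself.
So F validates K, D; KD45 would additionally require S to be Euclidean and transitive. The strongest is D.

D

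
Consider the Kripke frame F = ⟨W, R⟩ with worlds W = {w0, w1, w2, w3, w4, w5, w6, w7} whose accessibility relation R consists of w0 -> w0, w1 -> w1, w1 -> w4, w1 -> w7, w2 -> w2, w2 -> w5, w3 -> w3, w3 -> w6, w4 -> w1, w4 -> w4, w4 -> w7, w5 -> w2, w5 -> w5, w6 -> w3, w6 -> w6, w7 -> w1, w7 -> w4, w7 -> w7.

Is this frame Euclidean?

Euclidean: yes — any two successors of a common world are R-related.

Yes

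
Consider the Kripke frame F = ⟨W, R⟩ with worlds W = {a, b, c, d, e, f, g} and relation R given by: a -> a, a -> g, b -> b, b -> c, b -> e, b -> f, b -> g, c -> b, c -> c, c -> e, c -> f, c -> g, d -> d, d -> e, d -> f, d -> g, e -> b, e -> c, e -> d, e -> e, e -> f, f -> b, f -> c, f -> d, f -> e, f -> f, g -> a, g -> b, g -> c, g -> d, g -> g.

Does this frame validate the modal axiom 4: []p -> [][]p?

By correspondence theory, 4 is valid on a frame iff R is transitive.
Transitive: no — a R g and g R b, but not a R b.

No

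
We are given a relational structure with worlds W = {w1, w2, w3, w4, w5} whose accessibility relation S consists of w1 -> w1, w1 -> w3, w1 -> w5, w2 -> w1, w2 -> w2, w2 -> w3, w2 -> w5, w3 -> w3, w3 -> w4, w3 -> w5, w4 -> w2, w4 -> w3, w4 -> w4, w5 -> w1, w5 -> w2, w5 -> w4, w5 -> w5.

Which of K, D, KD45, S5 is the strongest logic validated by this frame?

D

Serial (axiom D): yes — every world has a successor (e.g. w1 S w1).
Euclidean (axiom 5): no — w1 S w5 and w1 S w3, but not w5 S w3.
Transitive (axiom 4): no — w1 S w3 and w3 S w4, but not w1 S w4.
Reflexive (axiom T): yes — every world is S-related to itself.
So F validates K, D; KD45 would additionally require S to be Euclidean and transitive. The strongest is D.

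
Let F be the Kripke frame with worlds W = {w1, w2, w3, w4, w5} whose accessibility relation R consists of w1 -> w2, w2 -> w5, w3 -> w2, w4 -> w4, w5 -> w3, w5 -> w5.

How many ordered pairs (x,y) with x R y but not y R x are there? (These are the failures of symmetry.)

4

Enumerating: (w1,w2), (w2,w5), (w3,w2), (w5,w3).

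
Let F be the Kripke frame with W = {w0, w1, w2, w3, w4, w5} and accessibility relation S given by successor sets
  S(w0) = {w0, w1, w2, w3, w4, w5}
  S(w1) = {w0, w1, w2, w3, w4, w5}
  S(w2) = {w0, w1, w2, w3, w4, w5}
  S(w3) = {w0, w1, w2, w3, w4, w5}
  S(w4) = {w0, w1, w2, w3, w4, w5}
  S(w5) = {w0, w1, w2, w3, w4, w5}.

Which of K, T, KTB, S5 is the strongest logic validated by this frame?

Reflexive (axiom T): yes — every world is S-related to itself.
Symmetric (axiom B): yes — every pair in S has its reverse in S.
Euclidean (axiom 5): yes — any two successors of a common world are S-related.
So F validates K, T, KTB, S5. The strongest is S5.

S5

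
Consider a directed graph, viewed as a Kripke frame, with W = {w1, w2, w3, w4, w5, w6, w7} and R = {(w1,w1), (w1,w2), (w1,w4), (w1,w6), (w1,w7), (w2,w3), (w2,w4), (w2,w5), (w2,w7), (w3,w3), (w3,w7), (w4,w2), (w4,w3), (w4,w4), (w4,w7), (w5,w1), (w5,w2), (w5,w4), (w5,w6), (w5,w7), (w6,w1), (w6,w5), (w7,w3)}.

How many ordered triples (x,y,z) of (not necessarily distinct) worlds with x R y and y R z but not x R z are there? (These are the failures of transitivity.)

Enumerating: (w1,w2,w3), (w1,w2,w5), (w1,w4,w3), (w1,w6,w5), (w1,w7,w3), (w2,w4,w2), (w2,w5,w1), (w2,w5,w2), (w2,w5,w6), (w4,w2,w5), (w5,w2,w3), (w5,w2,w5), … and 12 more.
Total: 24.

24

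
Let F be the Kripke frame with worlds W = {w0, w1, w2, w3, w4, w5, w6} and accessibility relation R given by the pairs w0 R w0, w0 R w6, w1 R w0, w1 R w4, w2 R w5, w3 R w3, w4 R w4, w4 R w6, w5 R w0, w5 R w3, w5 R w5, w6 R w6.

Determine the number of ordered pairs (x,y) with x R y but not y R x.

Enumerating: (w0,w6), (w1,w0), (w1,w4), (w2,w5), (w4,w6), (w5,w0), (w5,w3).

7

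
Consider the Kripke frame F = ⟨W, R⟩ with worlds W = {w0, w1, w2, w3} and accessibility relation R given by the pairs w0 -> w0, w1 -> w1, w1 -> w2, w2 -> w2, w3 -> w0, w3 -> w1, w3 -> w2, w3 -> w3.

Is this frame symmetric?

No

Symmetric: no — w1 R w2 but not w2 R w1.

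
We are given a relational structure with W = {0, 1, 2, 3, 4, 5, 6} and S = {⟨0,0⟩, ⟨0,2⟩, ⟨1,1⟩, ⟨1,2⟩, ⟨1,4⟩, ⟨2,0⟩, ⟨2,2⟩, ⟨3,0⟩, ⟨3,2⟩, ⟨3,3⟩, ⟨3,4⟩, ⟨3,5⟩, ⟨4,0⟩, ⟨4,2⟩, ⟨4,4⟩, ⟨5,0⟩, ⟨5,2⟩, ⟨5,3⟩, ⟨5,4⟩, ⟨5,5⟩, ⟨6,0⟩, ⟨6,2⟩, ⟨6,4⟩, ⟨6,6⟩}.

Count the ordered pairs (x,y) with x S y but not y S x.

13

Enumerating: (1,2), (1,4), (3,0), (3,2), (3,4), (4,0), (4,2), (5,0), (5,2), (5,4), (6,0), (6,2), (6,4).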